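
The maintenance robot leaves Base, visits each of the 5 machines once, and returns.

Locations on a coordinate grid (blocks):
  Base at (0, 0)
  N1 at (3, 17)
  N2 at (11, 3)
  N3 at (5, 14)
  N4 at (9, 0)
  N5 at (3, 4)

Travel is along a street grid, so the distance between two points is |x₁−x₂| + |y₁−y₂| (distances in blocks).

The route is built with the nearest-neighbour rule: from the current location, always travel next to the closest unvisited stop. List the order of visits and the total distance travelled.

Base → [N5:7 / N4:9 / N2:14 / N3:19 / N1:20] → N5 (7)
N5 → [N2:9 / N4:10 / N3:12 / N1:13] → N2 (9)
N2 → [N4:5 / N3:17 / N1:22] → N4 (5)
N4 → [N3:18 / N1:23] → N3 (18)
N3 → [N1:5] → N1 (5)
Return N1→Base: 20.
Total = 7 + 9 + 5 + 18 + 5 + 20 = 64.

64 blocks along Base → N5 → N2 → N4 → N3 → N1 → Base.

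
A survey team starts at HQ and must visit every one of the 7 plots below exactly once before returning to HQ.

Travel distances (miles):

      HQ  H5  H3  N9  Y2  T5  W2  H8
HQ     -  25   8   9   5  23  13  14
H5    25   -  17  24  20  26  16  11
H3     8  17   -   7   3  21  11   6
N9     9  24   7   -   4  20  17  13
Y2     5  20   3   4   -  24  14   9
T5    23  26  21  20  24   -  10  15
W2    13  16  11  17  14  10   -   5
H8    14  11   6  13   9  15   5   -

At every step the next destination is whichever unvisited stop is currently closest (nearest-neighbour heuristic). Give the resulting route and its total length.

From HQ: distances to unvisited — Y2=5, H3=8, N9=9, W2=13, H8=14, T5=23, H5=25. Nearest is Y2 (5).
From Y2: distances to unvisited — H3=3, N9=4, H8=9, W2=14, H5=20, T5=24. Nearest is H3 (3).
From H3: distances to unvisited — H8=6, N9=7, W2=11, H5=17, T5=21. Nearest is H8 (6).
From H8: distances to unvisited — W2=5, H5=11, N9=13, T5=15. Nearest is W2 (5).
From W2: distances to unvisited — T5=10, H5=16, N9=17. Nearest is T5 (10).
From T5: distances to unvisited — N9=20, H5=26. Nearest is N9 (20).
From N9: distances to unvisited — H5=24. Nearest is H5 (24).
Return H5→HQ: 25.
Total = 5 + 3 + 6 + 5 + 10 + 20 + 24 + 25 = 98.

Total distance 98 miles via the nearest-neighbour route HQ → Y2 → H3 → H8 → W2 → T5 → N9 → H5 → HQ.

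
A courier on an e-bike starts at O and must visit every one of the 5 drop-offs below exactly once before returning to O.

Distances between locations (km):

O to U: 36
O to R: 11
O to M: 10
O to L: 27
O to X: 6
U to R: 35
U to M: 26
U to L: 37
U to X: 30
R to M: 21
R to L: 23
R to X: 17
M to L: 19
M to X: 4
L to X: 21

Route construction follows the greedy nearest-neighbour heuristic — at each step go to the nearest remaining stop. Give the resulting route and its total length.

123 km along O → X → M → L → R → U → O.

O → [X:6 / M:10 / R:11 / L:27 / U:36] → X (6)
X → [M:4 / R:17 / L:21 / U:30] → M (4)
M → [L:19 / R:21 / U:26] → L (19)
L → [R:23 / U:37] → R (23)
R → [U:35] → U (35)
Return U→O: 36.
Total = 6 + 4 + 19 + 23 + 35 + 36 = 123.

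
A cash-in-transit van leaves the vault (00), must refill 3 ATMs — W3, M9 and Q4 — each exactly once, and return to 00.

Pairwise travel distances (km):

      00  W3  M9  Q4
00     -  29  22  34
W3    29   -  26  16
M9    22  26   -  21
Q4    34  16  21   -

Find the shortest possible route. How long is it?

Minimum total distance: 88 km.

There are 3 distinct closed tours to check (reversals are equivalent).
00 → W3 → M9 → Q4 → 00: 29+26+21+34 = 110
00 → W3 → Q4 → M9 → 00: 29+16+21+22 = 88
00 → M9 → W3 → Q4 → 00: 22+26+16+34 = 98
The minimum is 88.
One optimal route: 00 → W3 → Q4 → M9 → 00 (or its reverse).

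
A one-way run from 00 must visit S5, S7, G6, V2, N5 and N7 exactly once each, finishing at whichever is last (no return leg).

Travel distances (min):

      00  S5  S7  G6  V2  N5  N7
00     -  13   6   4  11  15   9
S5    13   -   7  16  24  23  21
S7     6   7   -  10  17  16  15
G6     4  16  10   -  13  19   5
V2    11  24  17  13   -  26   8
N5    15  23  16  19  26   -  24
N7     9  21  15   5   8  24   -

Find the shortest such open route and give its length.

There are 6! = 720 possible orderings.
00 - S5 - S7 - G6 - V2 - N5 - N7: 13+7+10+13+26+24 = 93
00 - S5 - S7 - G6 - V2 - N7 - N5: 13+7+10+13+8+24 = 75
00 - S5 - S7 - G6 - N5 - V2 - N7: 13+7+10+19+26+8 = 83
00 - S5 - S7 - G6 - N5 - N7 - V2: 13+7+10+19+24+8 = 81
00 - S5 - S7 - G6 - N7 - V2 - N5: 13+7+10+5+8+26 = 69
00 - S5 - S7 - G6 - N7 - N5 - V2: 13+7+10+5+24+26 = 85
00 - S5 - S7 - V2 - G6 - N5 - N7: 13+7+17+13+19+24 = 93
00 - S5 - S7 - V2 - G6 - N7 - N5: 13+7+17+13+5+24 = 79
… (712 more)
00 - V2 - N7 - G6 - S5 - S7 - N5: 11+8+5+16+7+16 = 63  ← best
The minimum is 63.
One shortest path: 00 → V2 → N7 → G6 → S5 → S7 → N5.

63 min — the minimum one-way total.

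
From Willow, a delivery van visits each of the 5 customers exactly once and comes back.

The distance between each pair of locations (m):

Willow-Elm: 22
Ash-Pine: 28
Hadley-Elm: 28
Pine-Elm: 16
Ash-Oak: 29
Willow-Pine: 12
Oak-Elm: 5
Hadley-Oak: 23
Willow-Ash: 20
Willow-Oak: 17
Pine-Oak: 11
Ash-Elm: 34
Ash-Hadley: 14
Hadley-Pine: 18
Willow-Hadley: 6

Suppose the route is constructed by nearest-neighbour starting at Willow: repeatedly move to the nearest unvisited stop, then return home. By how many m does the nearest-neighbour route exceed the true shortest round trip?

4 m longer than the optimal tour.

From Willow: Hadley=6, Pine=12, Oak=17, Ash=20, Elm=22 → choose Hadley (6).
From Hadley: Ash=14, Pine=18, Oak=23, Elm=28 → choose Ash (14).
From Ash: Pine=28, Oak=29, Elm=34 → choose Pine (28).
From Pine: Oak=11, Elm=16 → choose Oak (11).
From Oak: Elm=5 → choose Elm (5).
NN route Willow → Hadley → Ash → Pine → Oak → Elm → Willow costs 86.
Optimal: Willow → Hadley → Ash → Oak → Elm → Pine → Willow costs 82 (by enumerating all 60 distinct tours).
Excess = 86 − 82 = 4.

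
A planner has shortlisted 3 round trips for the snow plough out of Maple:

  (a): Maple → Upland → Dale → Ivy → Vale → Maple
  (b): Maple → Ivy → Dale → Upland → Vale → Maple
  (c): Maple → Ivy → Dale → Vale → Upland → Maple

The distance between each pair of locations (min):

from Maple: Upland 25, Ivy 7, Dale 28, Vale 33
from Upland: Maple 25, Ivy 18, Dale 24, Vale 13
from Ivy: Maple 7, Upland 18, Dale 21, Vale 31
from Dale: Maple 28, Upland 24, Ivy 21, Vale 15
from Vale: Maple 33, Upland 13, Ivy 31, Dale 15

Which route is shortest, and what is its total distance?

(a): 25 + 24 + 21 + 31 + 33 = 134
(b): 7 + 21 + 24 + 13 + 33 = 98
(c): 7 + 21 + 15 + 13 + 25 = 81

Shortest is (c), total 81 min.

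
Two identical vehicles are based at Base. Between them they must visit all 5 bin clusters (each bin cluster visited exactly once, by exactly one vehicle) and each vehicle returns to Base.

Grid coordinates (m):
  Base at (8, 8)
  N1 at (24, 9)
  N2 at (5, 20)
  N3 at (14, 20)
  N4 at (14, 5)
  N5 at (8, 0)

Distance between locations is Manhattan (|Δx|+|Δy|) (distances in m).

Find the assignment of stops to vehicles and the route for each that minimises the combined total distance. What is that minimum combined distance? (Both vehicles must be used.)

Minimum combined distance: 84 m.

Try each way of splitting the stops between the two vehicles (each non-empty) and, for each split, find the best tour for each vehicle:
  {N1} + {N2, N3, N4, N5}: 34 + 58 = 92
  {N2} + {N1, N3, N4, N5}: 30 + 72 = 102
  {N1, N2} + {N3, N4, N5}: 62 + 52 = 114
  {N3} + {N1, N2, N4, N5}: 36 + 78 = 114
  {N1, N3} + {N2, N4, N5}: 56 + 58 = 114
  {N2, N3} + {N1, N4, N5}: 42 + 50 = 92
  … (15 splits in total)
  {N1, N2, N3, N4} + {N5}: 68 + 16 = 84  ← best
Best: vehicle 1 Base → N2 → N3 → N1 → N4 → Base = 68; vehicle 2 Base → N5 → Base = 16; combined 84.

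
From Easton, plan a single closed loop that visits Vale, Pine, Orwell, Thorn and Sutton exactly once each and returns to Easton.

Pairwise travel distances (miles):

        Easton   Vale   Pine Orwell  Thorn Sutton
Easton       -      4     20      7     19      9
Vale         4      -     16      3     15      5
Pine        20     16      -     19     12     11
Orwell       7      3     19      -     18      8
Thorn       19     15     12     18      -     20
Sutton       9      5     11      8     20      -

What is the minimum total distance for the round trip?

57 miles — the shortest possible round trip.

There are 60 distinct closed tours to check (reversals are equivalent).
Easton - Vale - Pine - Orwell - Thorn - Sutton - Easton: 4+16+19+18+20+9 = 86
Easton - Vale - Pine - Orwell - Sutton - Thorn - Easton: 4+16+19+8+20+19 = 86
Easton - Vale - Pine - Thorn - Orwell - Sutton - Easton: 4+16+12+18+8+9 = 67
Easton - Vale - Pine - Thorn - Sutton - Orwell - Easton: 4+16+12+20+8+7 = 67
Easton - Vale - Pine - Sutton - Orwell - Thorn - Easton: 4+16+11+8+18+19 = 76
Easton - Vale - Pine - Sutton - Thorn - Orwell - Easton: 4+16+11+20+18+7 = 76
Easton - Vale - Orwell - Pine - Thorn - Sutton - Easton: 4+3+19+12+20+9 = 67
Easton - Vale - Orwell - Pine - Sutton - Thorn - Easton: 4+3+19+11+20+19 = 76
Easton - Vale - Orwell - Thorn - Pine - Sutton - Easton: 4+3+18+12+11+9 = 57
Easton - Vale - Orwell - Thorn - Sutton - Pine - Easton: 4+3+18+20+11+20 = 76
Easton - Vale - Orwell - Sutton - Pine - Thorn - Easton: 4+3+8+11+12+19 = 57
Easton - Vale - Orwell - Sutton - Thorn - Pine - Easton: 4+3+8+20+12+20 = 67
Easton - Vale - Thorn - Pine - Orwell - Sutton - Easton: 4+15+12+19+8+9 = 67
Easton - Vale - Thorn - Pine - Sutton - Orwell - Easton: 4+15+12+11+8+7 = 57
… (46 more)
The minimum is 57.
One optimal route: Easton → Vale → Orwell → Thorn → Pine → Sutton → Easton (or its reverse).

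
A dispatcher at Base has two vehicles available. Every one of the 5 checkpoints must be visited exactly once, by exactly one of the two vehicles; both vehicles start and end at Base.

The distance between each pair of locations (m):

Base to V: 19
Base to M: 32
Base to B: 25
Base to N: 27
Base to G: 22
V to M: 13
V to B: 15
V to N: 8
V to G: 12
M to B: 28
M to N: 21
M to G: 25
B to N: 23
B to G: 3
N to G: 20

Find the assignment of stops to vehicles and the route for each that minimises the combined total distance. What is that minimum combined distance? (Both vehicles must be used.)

There are 2^4 − 1 = 15 ways to divide the 5 stops into two non-empty groups. For each, the best each vehicle can do is its own shortest tour through its group:
  {V} + {M, B, N, G}: 38 + 101 = 139
  {M} + {V, B, N, G}: 64 + 75 = 139
  {V, M} + {B, N, G}: 64 + 75 = 139
  {B} + {V, M, N, G}: 50 + 95 = 145
  {V, B} + {M, N, G}: 59 + 95 = 154
  {M, B} + {V, N, G}: 85 + 69 = 154
  … (15 splits in total)
  {V, M, N} + {B, G}: 80 + 50 = 130  ← best
Best: vehicle 1 Base → V → M → N → Base = 80; vehicle 2 Base → B → G → Base = 50; combined 130.

Minimum combined distance: 130 m.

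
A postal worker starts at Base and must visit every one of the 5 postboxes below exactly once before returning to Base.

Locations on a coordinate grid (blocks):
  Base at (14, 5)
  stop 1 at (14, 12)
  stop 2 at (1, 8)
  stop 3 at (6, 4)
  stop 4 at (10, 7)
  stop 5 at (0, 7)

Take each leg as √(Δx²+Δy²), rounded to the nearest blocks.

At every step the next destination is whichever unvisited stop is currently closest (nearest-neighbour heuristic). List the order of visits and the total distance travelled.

Base → [stop 4:4 / stop 1:7 / stop 3:8 / stop 2:13 / stop 5:14] → stop 4 (4)
stop 4 → [stop 3:5 / stop 1:6 / stop 2:9 / stop 5:10] → stop 3 (5)
stop 3 → [stop 2:6 / stop 5:7 / stop 1:11] → stop 2 (6)
stop 2 → [stop 5:1 / stop 1:14] → stop 5 (1)
stop 5 → [stop 1:15] → stop 1 (15)
Return stop 1→Base: 7.
Total = 4 + 5 + 6 + 1 + 15 + 7 = 38.

38 blocks along Base → stop 4 → stop 3 → stop 2 → stop 5 → stop 1 → Base.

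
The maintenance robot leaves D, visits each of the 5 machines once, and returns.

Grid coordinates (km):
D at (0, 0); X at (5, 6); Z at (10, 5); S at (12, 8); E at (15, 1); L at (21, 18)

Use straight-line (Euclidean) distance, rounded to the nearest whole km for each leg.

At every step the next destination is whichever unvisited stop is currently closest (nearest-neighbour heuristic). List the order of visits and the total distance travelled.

71 km along D → X → Z → S → E → L → D.

D → [X:8 / Z:11 / S:14 / E:15 / L:28] → X (8)
X → [Z:5 / S:7 / E:11 / L:20] → Z (5)
Z → [S:4 / E:6 / L:17] → S (4)
S → [E:8 / L:13] → E (8)
E → [L:18] → L (18)
Return L→D: 28.
Total = 8 + 5 + 4 + 8 + 18 + 28 = 71.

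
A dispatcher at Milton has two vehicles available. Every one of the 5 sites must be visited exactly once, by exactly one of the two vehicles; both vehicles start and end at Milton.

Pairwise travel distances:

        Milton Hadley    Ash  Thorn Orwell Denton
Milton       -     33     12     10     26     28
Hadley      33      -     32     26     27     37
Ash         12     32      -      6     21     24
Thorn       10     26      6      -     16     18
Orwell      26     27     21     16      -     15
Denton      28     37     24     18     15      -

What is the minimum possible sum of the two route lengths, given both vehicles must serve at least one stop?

127 — the smallest possible combined total.

Check every non-empty split of the stops between the two vehicles; for each half take its own optimal tour:
  {Hadley} + {Ash, Thorn, Orwell, Denton}: 66 + 76 = 142
  {Ash} + {Hadley, Thorn, Orwell, Denton}: 24 + 103 = 127
  {Hadley, Ash} + {Thorn, Orwell, Denton}: 77 + 69 = 146
  {Thorn} + {Hadley, Ash, Orwell, Denton}: 20 + 111 = 131
  {Hadley, Thorn} + {Ash, Orwell, Denton}: 69 + 76 = 145
  {Ash, Thorn} + {Hadley, Orwell, Denton}: 28 + 103 = 131
  … (15 splits in total)
Best: vehicle 1 Milton → Ash → Milton = 24; vehicle 2 Milton → Hadley → Orwell → Denton → Thorn → Milton = 103; combined 127.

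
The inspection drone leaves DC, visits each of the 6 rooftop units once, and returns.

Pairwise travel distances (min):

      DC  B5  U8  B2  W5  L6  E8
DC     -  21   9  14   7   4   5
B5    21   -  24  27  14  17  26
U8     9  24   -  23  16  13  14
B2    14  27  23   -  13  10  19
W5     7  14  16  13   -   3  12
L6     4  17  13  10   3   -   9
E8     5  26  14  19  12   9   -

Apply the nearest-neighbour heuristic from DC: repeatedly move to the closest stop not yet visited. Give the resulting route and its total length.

Total distance 104 min via the nearest-neighbour route DC → L6 → W5 → E8 → U8 → B2 → B5 → DC.

At DC the remaining stops are L6 4, E8 5, W5 7, U8 9, B2 14, B5 21; go to L6.
At L6 the remaining stops are W5 3, E8 9, B2 10, U8 13, B5 17; go to W5.
At W5 the remaining stops are E8 12, B2 13, B5 14, U8 16; go to E8.
At E8 the remaining stops are U8 14, B2 19, B5 26; go to U8.
At U8 the remaining stops are B2 23, B5 24; go to B2.
At B2 the remaining stops are B5 27; go to B5.
Return B5→DC: 21.
Total = 4 + 3 + 12 + 14 + 23 + 27 + 21 = 104.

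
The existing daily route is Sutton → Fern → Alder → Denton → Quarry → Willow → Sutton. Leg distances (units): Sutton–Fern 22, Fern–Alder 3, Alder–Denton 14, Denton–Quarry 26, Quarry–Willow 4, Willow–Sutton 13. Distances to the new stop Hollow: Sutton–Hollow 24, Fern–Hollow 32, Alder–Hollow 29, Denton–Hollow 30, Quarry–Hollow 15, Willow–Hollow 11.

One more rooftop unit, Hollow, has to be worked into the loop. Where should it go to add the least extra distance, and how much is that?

+19 — insert Hollow between Denton and Quarry.

Insertion cost between consecutive stops i–j is d(i,Hollow) + d(Hollow,j) − d(i,j):
  between Sutton and Fern: 24 + 32 − 22 = 34
  between Fern and Alder: 32 + 29 − 3 = 58
  between Alder and Denton: 29 + 30 − 14 = 45
  between Denton and Quarry: 30 + 15 − 26 = 19
  between Quarry and Willow: 15 + 11 − 4 = 22
  between Willow and Sutton: 11 + 24 − 13 = 22
Cheapest insertion is between Denton and Quarry, adding 19.
New total = 82 + 19 = 101.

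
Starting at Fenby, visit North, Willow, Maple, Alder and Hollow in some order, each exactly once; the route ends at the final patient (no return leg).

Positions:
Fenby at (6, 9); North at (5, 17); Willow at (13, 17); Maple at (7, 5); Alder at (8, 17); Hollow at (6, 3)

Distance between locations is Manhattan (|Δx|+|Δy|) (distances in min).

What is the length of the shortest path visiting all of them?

31 min — the minimum one-way total.

There are 5! = 120 possible orderings.
Fenby → North → Willow → Maple → Alder → Hollow: 9+8+18+13+16 = 64
Fenby → North → Willow → Maple → Hollow → Alder: 9+8+18+3+16 = 54
Fenby → North → Willow → Alder → Maple → Hollow: 9+8+5+13+3 = 38
Fenby → North → Willow → Alder → Hollow → Maple: 9+8+5+16+3 = 41
Fenby → North → Willow → Hollow → Maple → Alder: 9+8+21+3+13 = 54
Fenby → North → Willow → Hollow → Alder → Maple: 9+8+21+16+13 = 67
Fenby → North → Maple → Willow → Alder → Hollow: 9+14+18+5+16 = 62
Fenby → North → Maple → Willow → Hollow → Alder: 9+14+18+21+16 = 78
Fenby → North → Maple → Alder → Willow → Hollow: 9+14+13+5+21 = 62
Fenby → North → Maple → Alder → Hollow → Willow: 9+14+13+16+21 = 73
Fenby → North → Maple → Hollow → Willow → Alder: 9+14+3+21+5 = 52
Fenby → North → Maple → Hollow → Alder → Willow: 9+14+3+16+5 = 47
Fenby → North → Alder → Willow → Maple → Hollow: 9+3+5+18+3 = 38
Fenby → North → Alder → Willow → Hollow → Maple: 9+3+5+21+3 = 41
… (106 more)
Fenby → Maple → Hollow → North → Alder → Willow: 5+3+15+3+5 = 31  ← best
The minimum is 31.
One shortest path: Fenby → Maple → Hollow → North → Alder → Willow.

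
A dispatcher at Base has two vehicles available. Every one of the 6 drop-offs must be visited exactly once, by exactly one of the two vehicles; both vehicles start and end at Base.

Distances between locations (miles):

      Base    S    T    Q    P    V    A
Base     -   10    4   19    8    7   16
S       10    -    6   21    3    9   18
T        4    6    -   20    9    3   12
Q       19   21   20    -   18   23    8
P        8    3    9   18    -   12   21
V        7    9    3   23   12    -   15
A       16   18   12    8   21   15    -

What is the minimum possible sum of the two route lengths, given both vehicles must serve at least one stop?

Minimum combined distance: 69 miles.

There are 2^5 − 1 = 31 ways to divide the 6 stops into two non-empty groups. For each, the best each vehicle can do is its own shortest tour through its group:
  {S} + {T, Q, P, V, A}: 20 + 56 = 76
  {T} + {S, Q, P, V, A}: 8 + 61 = 69
  {S, T} + {Q, P, V, A}: 20 + 56 = 76
  {Q} + {S, T, P, V, A}: 38 + 51 = 89
  {S, Q} + {T, P, V, A}: 50 + 51 = 101
  {T, Q} + {S, P, V, A}: 43 + 51 = 94
  … (31 splits in total)
Best: vehicle 1 Base → T → Base = 8; vehicle 2 Base → S → P → Q → A → V → Base = 61; combined 69.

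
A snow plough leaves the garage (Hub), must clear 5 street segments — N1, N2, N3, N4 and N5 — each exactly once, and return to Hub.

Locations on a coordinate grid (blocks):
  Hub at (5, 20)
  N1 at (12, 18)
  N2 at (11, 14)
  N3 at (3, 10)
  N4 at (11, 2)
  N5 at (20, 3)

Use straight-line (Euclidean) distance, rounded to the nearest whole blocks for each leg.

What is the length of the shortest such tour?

There are 60 distinct closed tours to check (reversals are equivalent).
Hub→N1→N2→N3→N4→N5→Hub: 7+4+9+11+9+23 = 63
Hub→N1→N2→N3→N5→N4→Hub: 7+4+9+18+9+19 = 66
Hub→N1→N2→N4→N3→N5→Hub: 7+4+12+11+18+23 = 75
Hub→N1→N2→N4→N5→N3→Hub: 7+4+12+9+18+10 = 60
Hub→N1→N2→N5→N3→N4→Hub: 7+4+14+18+11+19 = 73
Hub→N1→N2→N5→N4→N3→Hub: 7+4+14+9+11+10 = 55
Hub→N1→N3→N2→N4→N5→Hub: 7+12+9+12+9+23 = 72
Hub→N1→N3→N2→N5→N4→Hub: 7+12+9+14+9+19 = 70
Hub→N1→N3→N4→N2→N5→Hub: 7+12+11+12+14+23 = 79
Hub→N1→N3→N4→N5→N2→Hub: 7+12+11+9+14+8 = 61
Hub→N1→N3→N5→N2→N4→Hub: 7+12+18+14+12+19 = 82
Hub→N1→N3→N5→N4→N2→Hub: 7+12+18+9+12+8 = 66
Hub→N1→N4→N2→N3→N5→Hub: 7+16+12+9+18+23 = 85
Hub→N1→N4→N2→N5→N3→Hub: 7+16+12+14+18+10 = 77
… (46 more)
The minimum is 55.
One optimal route: Hub → N1 → N2 → N5 → N4 → N3 → Hub (or its reverse).

Minimum total distance: 55 blocks.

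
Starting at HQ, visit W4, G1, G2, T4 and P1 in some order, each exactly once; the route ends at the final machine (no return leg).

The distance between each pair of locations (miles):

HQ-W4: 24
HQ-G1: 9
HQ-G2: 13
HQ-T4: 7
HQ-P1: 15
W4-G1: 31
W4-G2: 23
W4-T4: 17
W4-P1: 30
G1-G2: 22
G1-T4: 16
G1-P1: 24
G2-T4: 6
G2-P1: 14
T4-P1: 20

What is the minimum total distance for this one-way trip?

70 miles — the minimum one-way total.

There are 5! = 120 possible orderings.
HQ→W4→G1→G2→T4→P1: 24+31+22+6+20 = 103
HQ→W4→G1→G2→P1→T4: 24+31+22+14+20 = 111
HQ→W4→G1→T4→G2→P1: 24+31+16+6+14 = 91
HQ→W4→G1→T4→P1→G2: 24+31+16+20+14 = 105
HQ→W4→G1→P1→G2→T4: 24+31+24+14+6 = 99
HQ→W4→G1→P1→T4→G2: 24+31+24+20+6 = 105
HQ→W4→G2→G1→T4→P1: 24+23+22+16+20 = 105
HQ→W4→G2→G1→P1→T4: 24+23+22+24+20 = 113
HQ→W4→G2→T4→G1→P1: 24+23+6+16+24 = 93
HQ→W4→G2→T4→P1→G1: 24+23+6+20+24 = 97
HQ→W4→G2→P1→G1→T4: 24+23+14+24+16 = 101
HQ→W4→G2→P1→T4→G1: 24+23+14+20+16 = 97
HQ→W4→T4→G1→G2→P1: 24+17+16+22+14 = 93
HQ→W4→T4→G1→P1→G2: 24+17+16+24+14 = 95
… (106 more)
HQ→G1→P1→G2→T4→W4: 9+24+14+6+17 = 70  ← best
The minimum is 70.
One shortest path: HQ → G1 → P1 → G2 → T4 → W4.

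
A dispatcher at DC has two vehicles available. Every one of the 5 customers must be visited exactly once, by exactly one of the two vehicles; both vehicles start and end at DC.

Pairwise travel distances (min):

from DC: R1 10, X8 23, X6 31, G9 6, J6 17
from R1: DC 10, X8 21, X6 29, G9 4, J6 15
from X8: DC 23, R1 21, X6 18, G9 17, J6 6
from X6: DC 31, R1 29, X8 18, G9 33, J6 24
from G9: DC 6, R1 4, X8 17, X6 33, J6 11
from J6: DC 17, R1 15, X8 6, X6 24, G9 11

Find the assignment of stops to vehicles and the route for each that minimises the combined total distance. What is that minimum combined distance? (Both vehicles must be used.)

There are 2^4 − 1 = 15 ways to divide the 5 stops into two non-empty groups. For each, the best each vehicle can do is its own shortest tour through its group:
  {R1} + {X8, X6, G9, J6}: 20 + 72 = 92
  {X8} + {R1, X6, G9, J6}: 46 + 80 = 126
  {R1, X8} + {X6, G9, J6}: 54 + 72 = 126
  {X6} + {R1, X8, G9, J6}: 62 + 54 = 116
  {R1, X6} + {X8, G9, J6}: 70 + 46 = 116
  {X8, X6} + {R1, G9, J6}: 72 + 42 = 114
  … (15 splits in total)
Best: vehicle 1 DC → R1 → DC = 20; vehicle 2 DC → X6 → X8 → J6 → G9 → DC = 72; combined 92.

92 min — the smallest possible combined total.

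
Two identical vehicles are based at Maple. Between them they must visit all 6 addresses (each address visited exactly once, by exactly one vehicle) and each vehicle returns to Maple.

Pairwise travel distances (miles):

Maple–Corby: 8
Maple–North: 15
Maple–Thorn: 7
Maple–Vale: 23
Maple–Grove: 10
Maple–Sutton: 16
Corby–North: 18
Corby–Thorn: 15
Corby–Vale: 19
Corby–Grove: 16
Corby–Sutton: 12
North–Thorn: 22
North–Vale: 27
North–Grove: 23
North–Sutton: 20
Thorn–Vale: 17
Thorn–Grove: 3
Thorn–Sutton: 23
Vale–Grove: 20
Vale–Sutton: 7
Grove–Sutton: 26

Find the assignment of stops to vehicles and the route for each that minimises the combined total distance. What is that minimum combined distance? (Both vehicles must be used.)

Try each way of splitting the stops between the two vehicles (each non-empty) and, for each split, find the best tour for each vehicle:
  {Corby} + {North, Thorn, Vale, Grove, Sutton}: 16 + 72 = 88
  {North} + {Corby, Thorn, Vale, Grove, Sutton}: 30 + 57 = 87
  {Corby, North} + {Thorn, Vale, Grove, Sutton}: 41 + 53 = 94
  {Thorn} + {Corby, North, Vale, Grove, Sutton}: 14 + 82 = 96
  {Corby, Thorn} + {North, Vale, Grove, Sutton}: 30 + 72 = 102
  {North, Thorn} + {Corby, Vale, Grove, Sutton}: 44 + 57 = 101
  … (31 splits in total)
Best: vehicle 1 Maple → North → Maple = 30; vehicle 2 Maple → Corby → Sutton → Vale → Thorn → Grove → Maple = 57; combined 87.

Minimum combined distance: 87 miles.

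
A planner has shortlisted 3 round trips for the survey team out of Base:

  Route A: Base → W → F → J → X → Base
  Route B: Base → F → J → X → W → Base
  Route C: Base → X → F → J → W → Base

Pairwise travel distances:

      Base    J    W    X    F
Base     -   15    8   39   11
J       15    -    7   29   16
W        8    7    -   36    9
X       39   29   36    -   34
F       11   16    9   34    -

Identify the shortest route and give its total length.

Route A: 8 + 9 + 16 + 29 + 39 = 101
Route B: 11 + 16 + 29 + 36 + 8 = 100
Route C: 39 + 34 + 16 + 7 + 8 = 104

Shortest is Route B, total 100.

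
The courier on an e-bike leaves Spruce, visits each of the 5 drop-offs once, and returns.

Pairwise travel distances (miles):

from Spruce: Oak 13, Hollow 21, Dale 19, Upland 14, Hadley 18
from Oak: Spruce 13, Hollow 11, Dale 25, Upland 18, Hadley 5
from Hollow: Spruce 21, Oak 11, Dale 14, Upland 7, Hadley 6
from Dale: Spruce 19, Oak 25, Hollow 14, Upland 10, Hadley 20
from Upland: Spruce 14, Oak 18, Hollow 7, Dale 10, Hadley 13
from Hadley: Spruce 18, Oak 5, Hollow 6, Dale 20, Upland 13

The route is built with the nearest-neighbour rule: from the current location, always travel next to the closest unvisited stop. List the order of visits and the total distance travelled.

At Spruce the remaining stops are Oak 13, Upland 14, Hadley 18, Dale 19, Hollow 21; go to Oak.
At Oak the remaining stops are Hadley 5, Hollow 11, Upland 18, Dale 25; go to Hadley.
At Hadley the remaining stops are Hollow 6, Upland 13, Dale 20; go to Hollow.
At Hollow the remaining stops are Upland 7, Dale 14; go to Upland.
At Upland the remaining stops are Dale 10; go to Dale.
Return Dale→Spruce: 19.
Total = 13 + 5 + 6 + 7 + 10 + 19 = 60.

Nearest-neighbour total = 60 miles; route Spruce → Oak → Hadley → Hollow → Upland → Dale → Spruce.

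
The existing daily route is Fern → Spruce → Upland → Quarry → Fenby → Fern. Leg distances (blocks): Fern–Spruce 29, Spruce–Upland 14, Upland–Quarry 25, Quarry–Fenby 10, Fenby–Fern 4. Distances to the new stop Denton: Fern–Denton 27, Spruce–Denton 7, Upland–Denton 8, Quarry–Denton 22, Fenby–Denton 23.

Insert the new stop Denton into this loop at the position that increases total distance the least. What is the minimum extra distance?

Adding 1 blocks by placing Denton on the Spruce–Upland leg.

Insertion cost between consecutive stops i–j is d(i,Denton) + d(Denton,j) − d(i,j):
  between Fern and Spruce: 27 + 7 − 29 = 5
  between Spruce and Upland: 7 + 8 − 14 = 1
  between Upland and Quarry: 8 + 22 − 25 = 5
  between Quarry and Fenby: 22 + 23 − 10 = 35
  between Fenby and Fern: 23 + 27 − 4 = 46
Cheapest insertion is between Spruce and Upland, adding 1.
New total = 82 + 1 = 83.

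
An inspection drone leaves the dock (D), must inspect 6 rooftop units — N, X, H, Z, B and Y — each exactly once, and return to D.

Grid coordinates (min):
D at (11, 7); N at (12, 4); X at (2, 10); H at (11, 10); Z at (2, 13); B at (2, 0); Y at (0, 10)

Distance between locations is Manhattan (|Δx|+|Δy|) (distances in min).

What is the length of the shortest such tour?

Shortest round trip = 50 min.

D → N → X → H → Z → B → Y → D: 4+16+9+12+13+12+14 = 80
D → N → X → H → Z → Y → B → D: 4+16+9+12+5+12+16 = 74
D → N → X → H → B → Z → Y → D: 4+16+9+19+13+5+14 = 80
D → N → X → H → B → Y → Z → D: 4+16+9+19+12+5+15 = 80
D → N → X → H → Y → Z → B → D: 4+16+9+11+5+13+16 = 74
D → N → X → H → Y → B → Z → D: 4+16+9+11+12+13+15 = 80
D → N → X → Z → H → B → Y → D: 4+16+3+12+19+12+14 = 80
D → N → X → Z → H → Y → B → D: 4+16+3+12+11+12+16 = 74
… (352 more)
D → N → B → X → Z → Y → H → D: 4+14+10+3+5+11+3 = 50  ← best
The minimum is 50.
One optimal route: D → N → B → X → Z → Y → H → D (or its reverse).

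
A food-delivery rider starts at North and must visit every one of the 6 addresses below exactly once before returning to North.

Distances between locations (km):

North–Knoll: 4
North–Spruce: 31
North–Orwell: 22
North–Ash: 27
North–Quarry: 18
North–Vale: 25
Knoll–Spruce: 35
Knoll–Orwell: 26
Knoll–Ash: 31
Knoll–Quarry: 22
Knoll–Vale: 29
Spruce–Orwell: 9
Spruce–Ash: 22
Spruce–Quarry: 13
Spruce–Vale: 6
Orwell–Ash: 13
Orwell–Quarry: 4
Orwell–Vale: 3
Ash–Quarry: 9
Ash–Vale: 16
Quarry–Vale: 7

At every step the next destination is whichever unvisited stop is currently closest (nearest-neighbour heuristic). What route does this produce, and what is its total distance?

At North the remaining stops are Knoll 4, Quarry 18, Orwell 22, Vale 25, Ash 27, Spruce 31; go to Knoll.
At Knoll the remaining stops are Quarry 22, Orwell 26, Vale 29, Ash 31, Spruce 35; go to Quarry.
At Quarry the remaining stops are Orwell 4, Vale 7, Ash 9, Spruce 13; go to Orwell.
At Orwell the remaining stops are Vale 3, Spruce 9, Ash 13; go to Vale.
At Vale the remaining stops are Spruce 6, Ash 16; go to Spruce.
At Spruce the remaining stops are Ash 22; go to Ash.
Return Ash→North: 27.
Total = 4 + 22 + 4 + 3 + 6 + 22 + 27 = 88.

88 km along North → Knoll → Quarry → Orwell → Vale → Spruce → Ash → North.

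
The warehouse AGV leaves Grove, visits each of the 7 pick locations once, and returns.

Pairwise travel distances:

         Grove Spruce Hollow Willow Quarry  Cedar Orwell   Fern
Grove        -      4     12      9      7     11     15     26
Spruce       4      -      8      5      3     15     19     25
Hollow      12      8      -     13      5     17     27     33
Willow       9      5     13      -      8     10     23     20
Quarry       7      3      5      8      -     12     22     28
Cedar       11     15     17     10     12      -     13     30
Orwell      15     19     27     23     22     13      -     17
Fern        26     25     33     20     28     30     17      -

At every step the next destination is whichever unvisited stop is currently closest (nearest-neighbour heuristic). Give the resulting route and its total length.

At Grove the remaining stops are Spruce 4, Quarry 7, Willow 9, Cedar 11, Hollow 12, Orwell 15, Fern 26; go to Spruce.
At Spruce the remaining stops are Quarry 3, Willow 5, Hollow 8, Cedar 15, Orwell 19, Fern 25; go to Quarry.
At Quarry the remaining stops are Hollow 5, Willow 8, Cedar 12, Orwell 22, Fern 28; go to Hollow.
At Hollow the remaining stops are Willow 13, Cedar 17, Orwell 27, Fern 33; go to Willow.
At Willow the remaining stops are Cedar 10, Fern 20, Orwell 23; go to Cedar.
At Cedar the remaining stops are Orwell 13, Fern 30; go to Orwell.
At Orwell the remaining stops are Fern 17; go to Fern.
Return Fern→Grove: 26.
Total = 4 + 3 + 5 + 13 + 10 + 13 + 17 + 26 = 91.

Total distance 91 via the nearest-neighbour route Grove → Spruce → Quarry → Hollow → Willow → Cedar → Orwell → Fern → Grove.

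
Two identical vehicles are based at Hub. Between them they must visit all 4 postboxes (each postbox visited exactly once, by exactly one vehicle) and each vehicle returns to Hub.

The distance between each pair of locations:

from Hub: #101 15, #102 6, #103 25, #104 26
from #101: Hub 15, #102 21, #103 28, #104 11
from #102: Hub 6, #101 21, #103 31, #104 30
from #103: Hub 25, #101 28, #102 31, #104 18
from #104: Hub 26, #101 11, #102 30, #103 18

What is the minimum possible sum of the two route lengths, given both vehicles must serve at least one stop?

Try each way of splitting the stops between the two vehicles (each non-empty) and, for each split, find the best tour for each vehicle:
  {#101} + {#102, #103, #104}: 30 + 79 = 109
  {#102} + {#101, #103, #104}: 12 + 69 = 81
  {#101, #102} + {#103, #104}: 42 + 69 = 111
  {#103} + {#101, #102, #104}: 50 + 62 = 112
  {#101, #103} + {#102, #104}: 68 + 62 = 130
  {#102, #103} + {#101, #104}: 62 + 52 = 114
  … (7 splits in total)
Best: vehicle 1 Hub → #102 → Hub = 12; vehicle 2 Hub → #101 → #104 → #103 → Hub = 69; combined 81.

81 — the smallest possible combined total.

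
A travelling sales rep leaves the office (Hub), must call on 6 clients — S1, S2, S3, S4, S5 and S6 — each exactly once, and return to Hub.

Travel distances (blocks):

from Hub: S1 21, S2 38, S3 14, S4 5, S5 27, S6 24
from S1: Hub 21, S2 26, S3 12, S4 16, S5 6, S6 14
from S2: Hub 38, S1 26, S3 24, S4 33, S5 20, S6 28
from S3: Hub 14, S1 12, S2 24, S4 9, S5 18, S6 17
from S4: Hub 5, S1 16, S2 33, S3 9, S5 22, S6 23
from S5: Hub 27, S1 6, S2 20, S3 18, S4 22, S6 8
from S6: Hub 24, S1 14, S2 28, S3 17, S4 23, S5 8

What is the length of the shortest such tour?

Shortest round trip = 101 blocks.

With 6 stops there are 6!/2 = 360 distinct round trips (a route and its reverse cost the same).
Hub-S1-S2-S3-S4-S5-S6-Hub: 21+26+24+9+22+8+24 = 134
Hub-S1-S2-S3-S4-S6-S5-Hub: 21+26+24+9+23+8+27 = 138
Hub-S1-S2-S3-S5-S4-S6-Hub: 21+26+24+18+22+23+24 = 158
Hub-S1-S2-S3-S5-S6-S4-Hub: 21+26+24+18+8+23+5 = 125
Hub-S1-S2-S3-S6-S4-S5-Hub: 21+26+24+17+23+22+27 = 160
Hub-S1-S2-S3-S6-S5-S4-Hub: 21+26+24+17+8+22+5 = 123
Hub-S1-S2-S4-S3-S5-S6-Hub: 21+26+33+9+18+8+24 = 139
Hub-S1-S2-S4-S3-S6-S5-Hub: 21+26+33+9+17+8+27 = 141
… (352 more)
Hub-S1-S5-S6-S2-S3-S4-Hub: 21+6+8+28+24+9+5 = 101  ← best
The minimum is 101.
One optimal route: Hub → S1 → S5 → S6 → S2 → S3 → S4 → Hub (or its reverse).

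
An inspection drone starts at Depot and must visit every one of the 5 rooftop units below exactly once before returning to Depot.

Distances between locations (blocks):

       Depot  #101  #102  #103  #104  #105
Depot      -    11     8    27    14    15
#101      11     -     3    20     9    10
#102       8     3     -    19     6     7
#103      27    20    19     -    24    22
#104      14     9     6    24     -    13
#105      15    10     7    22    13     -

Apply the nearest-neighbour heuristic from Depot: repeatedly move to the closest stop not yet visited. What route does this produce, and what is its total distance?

Total distance 82 blocks via the nearest-neighbour route Depot → #102 → #101 → #104 → #105 → #103 → Depot.

Depot → [#102:8 / #101:11 / #104:14 / #105:15 / #103:27] → #102 (8)
#102 → [#101:3 / #104:6 / #105:7 / #103:19] → #101 (3)
#101 → [#104:9 / #105:10 / #103:20] → #104 (9)
#104 → [#105:13 / #103:24] → #105 (13)
#105 → [#103:22] → #103 (22)
Return #103→Depot: 27.
Total = 8 + 3 + 9 + 13 + 22 + 27 = 82.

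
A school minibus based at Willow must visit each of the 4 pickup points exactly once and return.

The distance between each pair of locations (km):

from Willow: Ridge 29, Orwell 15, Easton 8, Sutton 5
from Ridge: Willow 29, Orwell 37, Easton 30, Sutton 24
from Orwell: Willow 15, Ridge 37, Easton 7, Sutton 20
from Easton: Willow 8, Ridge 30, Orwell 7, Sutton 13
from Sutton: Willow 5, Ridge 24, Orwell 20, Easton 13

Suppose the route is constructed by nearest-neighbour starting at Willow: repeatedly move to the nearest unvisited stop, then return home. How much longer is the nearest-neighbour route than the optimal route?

10 km longer than the optimal tour.

From Willow: Sutton=5, Easton=8, Orwell=15, Ridge=29 → choose Sutton (5).
From Sutton: Easton=13, Orwell=20, Ridge=24 → choose Easton (13).
From Easton: Orwell=7, Ridge=30 → choose Orwell (7).
From Orwell: Ridge=37 → choose Ridge (37).
NN route Willow → Sutton → Easton → Orwell → Ridge → Willow costs 91.
Optimal: Willow → Orwell → Easton → Ridge → Sutton → Willow costs 81 (by enumerating all 12 distinct tours).
Excess = 91 − 81 = 10.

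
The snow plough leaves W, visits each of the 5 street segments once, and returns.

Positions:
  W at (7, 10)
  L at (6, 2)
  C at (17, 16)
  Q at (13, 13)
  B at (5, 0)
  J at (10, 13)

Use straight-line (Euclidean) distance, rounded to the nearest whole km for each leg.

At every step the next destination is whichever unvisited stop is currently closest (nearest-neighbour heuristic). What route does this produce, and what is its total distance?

W → [J:4 / Q:7 / L:8 / B:10 / C:12] → J (4)
J → [Q:3 / C:8 / L:12 / B:14] → Q (3)
Q → [C:5 / L:13 / B:15] → C (5)
C → [L:18 / B:20] → L (18)
L → [B:2] → B (2)
Return B→W: 10.
Total = 4 + 3 + 5 + 18 + 2 + 10 = 42.

Nearest-neighbour total = 42 km; route W → J → Q → C → L → B → W.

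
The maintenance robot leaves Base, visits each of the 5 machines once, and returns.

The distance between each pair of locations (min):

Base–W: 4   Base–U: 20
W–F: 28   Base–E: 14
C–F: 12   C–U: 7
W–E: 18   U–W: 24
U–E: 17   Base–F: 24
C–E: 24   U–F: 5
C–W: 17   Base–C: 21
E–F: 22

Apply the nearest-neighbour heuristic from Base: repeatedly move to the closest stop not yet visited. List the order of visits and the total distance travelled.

Base → [W:4 / E:14 / U:20 / C:21 / F:24] → W (4)
W → [C:17 / E:18 / U:24 / F:28] → C (17)
C → [U:7 / F:12 / E:24] → U (7)
U → [F:5 / E:17] → F (5)
F → [E:22] → E (22)
Return E→Base: 14.
Total = 4 + 17 + 7 + 5 + 22 + 14 = 69.

Nearest-neighbour total = 69 min; route Base → W → C → U → F → E → Base.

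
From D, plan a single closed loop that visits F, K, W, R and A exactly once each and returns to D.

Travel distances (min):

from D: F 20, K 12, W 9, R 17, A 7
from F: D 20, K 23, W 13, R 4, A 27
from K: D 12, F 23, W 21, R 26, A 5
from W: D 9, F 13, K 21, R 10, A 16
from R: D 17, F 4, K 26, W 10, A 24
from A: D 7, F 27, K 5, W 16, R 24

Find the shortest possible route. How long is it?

There are 60 distinct closed tours to check (reversals are equivalent).
D - F - K - W - R - A - D: 20+23+21+10+24+7 = 105
D - F - K - W - A - R - D: 20+23+21+16+24+17 = 121
D - F - K - R - W - A - D: 20+23+26+10+16+7 = 102
D - F - K - R - A - W - D: 20+23+26+24+16+9 = 118
D - F - K - A - W - R - D: 20+23+5+16+10+17 = 91
D - F - K - A - R - W - D: 20+23+5+24+10+9 = 91
D - F - W - K - R - A - D: 20+13+21+26+24+7 = 111
D - F - W - K - A - R - D: 20+13+21+5+24+17 = 100
D - F - W - R - K - A - D: 20+13+10+26+5+7 = 81
D - F - W - R - A - K - D: 20+13+10+24+5+12 = 84
D - F - W - A - K - R - D: 20+13+16+5+26+17 = 97
D - F - W - A - R - K - D: 20+13+16+24+26+12 = 111
D - F - R - K - W - A - D: 20+4+26+21+16+7 = 94
D - F - R - K - A - W - D: 20+4+26+5+16+9 = 80
… (46 more)
D - W - R - F - K - A - D: 9+10+4+23+5+7 = 58  ← best
The minimum is 58.
One optimal route: D → W → R → F → K → A → D (or its reverse).

58 min — the shortest possible round trip.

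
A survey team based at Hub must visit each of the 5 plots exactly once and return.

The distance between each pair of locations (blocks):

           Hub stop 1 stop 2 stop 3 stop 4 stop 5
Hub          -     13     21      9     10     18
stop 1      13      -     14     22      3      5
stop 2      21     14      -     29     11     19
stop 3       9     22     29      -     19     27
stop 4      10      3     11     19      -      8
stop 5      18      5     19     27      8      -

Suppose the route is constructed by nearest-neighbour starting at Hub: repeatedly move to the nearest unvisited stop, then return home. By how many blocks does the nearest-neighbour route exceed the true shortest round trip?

From Hub: stop 3=9, stop 4=10, stop 1=13, stop 5=18, stop 2=21 → choose stop 3 (9).
From stop 3: stop 4=19, stop 1=22, stop 5=27, stop 2=29 → choose stop 4 (19).
From stop 4: stop 1=3, stop 5=8, stop 2=11 → choose stop 1 (3).
From stop 1: stop 5=5, stop 2=14 → choose stop 5 (5).
From stop 5: stop 2=19 → choose stop 2 (19).
NN route Hub → stop 3 → stop 4 → stop 1 → stop 5 → stop 2 → Hub costs 76.
Optimal: Hub → stop 1 → stop 5 → stop 4 → stop 2 → stop 3 → Hub costs 75 (by enumerating all 60 distinct tours).
Excess = 76 − 75 = 1.

1 blocks longer than the optimal tour.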